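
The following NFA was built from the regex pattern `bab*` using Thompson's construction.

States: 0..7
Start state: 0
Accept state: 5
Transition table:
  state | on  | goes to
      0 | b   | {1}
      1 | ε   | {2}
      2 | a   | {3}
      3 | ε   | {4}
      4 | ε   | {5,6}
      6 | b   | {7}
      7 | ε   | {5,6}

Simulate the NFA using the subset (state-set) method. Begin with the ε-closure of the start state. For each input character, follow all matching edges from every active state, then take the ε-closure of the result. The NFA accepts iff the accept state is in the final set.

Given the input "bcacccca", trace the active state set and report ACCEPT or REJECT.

start: ε-closure({0}) = {0}
'b' @ 1: {1,2}
'c' @ 2: {}  — no active states
rest 'acccca' ignored (set empty)
final: {}; accept 5 not in set

Answer: REJECT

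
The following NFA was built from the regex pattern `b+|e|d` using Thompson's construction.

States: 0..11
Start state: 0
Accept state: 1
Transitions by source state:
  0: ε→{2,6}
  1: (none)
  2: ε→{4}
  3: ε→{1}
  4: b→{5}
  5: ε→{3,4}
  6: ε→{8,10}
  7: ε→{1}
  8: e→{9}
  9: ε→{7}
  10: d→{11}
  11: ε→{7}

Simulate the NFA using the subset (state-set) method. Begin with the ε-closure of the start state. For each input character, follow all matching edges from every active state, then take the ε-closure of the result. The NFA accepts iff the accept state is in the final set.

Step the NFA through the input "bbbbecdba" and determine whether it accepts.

initial (ε-close {0}): {0,2,4,6,8,10}
'b' @ 1: {1,3,4,5}  [accepting]
'b' @ 2: {1,3,4,5}  [accepting]
'b' @ 3: {1,3,4,5}  [accepting]
'b' @ 4: {1,3,4,5}  [accepting]
'e' @ 5: {}  — state set empty
rest 'cdba' ignored (set empty)
final: {}; accept 1 not in set

Answer: REJECT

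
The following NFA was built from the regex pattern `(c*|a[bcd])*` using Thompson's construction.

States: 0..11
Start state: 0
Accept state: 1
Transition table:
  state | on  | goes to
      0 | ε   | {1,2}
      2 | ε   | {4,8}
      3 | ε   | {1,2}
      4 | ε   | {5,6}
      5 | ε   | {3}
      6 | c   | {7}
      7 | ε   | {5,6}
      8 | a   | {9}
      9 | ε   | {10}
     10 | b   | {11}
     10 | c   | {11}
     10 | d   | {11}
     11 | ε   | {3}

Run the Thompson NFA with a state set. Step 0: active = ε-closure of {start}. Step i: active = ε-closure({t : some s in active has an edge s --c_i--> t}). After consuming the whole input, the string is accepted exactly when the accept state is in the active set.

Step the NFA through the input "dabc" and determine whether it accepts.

Answer: REJECT

Trace:
start: ε-closure({0}) = {0,1,2,3,4,5,6,8}
'd' @ 1: {}  — no active states
rest 'abc' ignored (set empty)
final: {}; accept 1 not in set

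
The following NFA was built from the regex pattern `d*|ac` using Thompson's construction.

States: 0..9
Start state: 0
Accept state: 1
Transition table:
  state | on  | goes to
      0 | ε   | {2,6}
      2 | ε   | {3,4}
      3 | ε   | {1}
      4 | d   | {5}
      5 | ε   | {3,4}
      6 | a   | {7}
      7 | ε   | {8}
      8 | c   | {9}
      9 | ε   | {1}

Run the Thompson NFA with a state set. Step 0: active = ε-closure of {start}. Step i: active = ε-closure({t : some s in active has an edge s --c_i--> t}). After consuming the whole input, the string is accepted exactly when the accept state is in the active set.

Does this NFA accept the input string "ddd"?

initial (ε-close {0}): {0,1,2,3,4,6}
'd' @ 1: {1,3,4,5}  ✓accept
'd' @ 2: {1,3,4,5}  ✓accept
'd' @ 3: {1,3,4,5}  ✓accept
after full input: {1,3,4,5}  (accept=1 in)

Answer: ACCEPT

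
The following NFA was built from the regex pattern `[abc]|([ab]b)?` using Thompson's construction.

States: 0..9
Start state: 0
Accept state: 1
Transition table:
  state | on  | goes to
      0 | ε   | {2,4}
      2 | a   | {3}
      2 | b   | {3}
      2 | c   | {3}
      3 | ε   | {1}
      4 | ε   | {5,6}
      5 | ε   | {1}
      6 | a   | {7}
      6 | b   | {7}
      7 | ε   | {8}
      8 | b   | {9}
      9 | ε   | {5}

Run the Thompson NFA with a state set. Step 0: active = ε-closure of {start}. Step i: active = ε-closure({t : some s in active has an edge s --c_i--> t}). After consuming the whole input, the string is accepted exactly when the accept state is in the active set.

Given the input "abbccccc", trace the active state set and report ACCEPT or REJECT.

Answer: REJECT

Trace:
S₀ = ε-closure({0}) = {0,1,2,4,5,6}
'a' @ 1: {1,3,7,8}  [accepting]
'b' @ 2: {1,5,9}  [accepting]
'b' @ 3: {}  — no active states
rest 'ccccc' ignored (set empty)
after full input: {}  (accept=1 not in)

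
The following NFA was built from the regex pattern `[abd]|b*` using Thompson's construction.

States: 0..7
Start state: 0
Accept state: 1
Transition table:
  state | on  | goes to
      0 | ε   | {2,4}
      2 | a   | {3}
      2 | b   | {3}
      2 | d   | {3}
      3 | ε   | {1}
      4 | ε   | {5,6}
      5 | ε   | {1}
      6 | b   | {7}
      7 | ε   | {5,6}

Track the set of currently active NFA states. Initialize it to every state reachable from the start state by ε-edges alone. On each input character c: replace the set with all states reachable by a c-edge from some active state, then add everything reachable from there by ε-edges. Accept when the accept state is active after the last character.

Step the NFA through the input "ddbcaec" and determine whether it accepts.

start: ε-closure({0}) = {0,1,2,4,5,6}
'd' @ 1: {1,3}  [accepting]
'd' @ 2: {}  — state set empty
rest 'bcaec' ignored (set empty)
after full input: {}  (accept=1 not in)

Answer: REJECT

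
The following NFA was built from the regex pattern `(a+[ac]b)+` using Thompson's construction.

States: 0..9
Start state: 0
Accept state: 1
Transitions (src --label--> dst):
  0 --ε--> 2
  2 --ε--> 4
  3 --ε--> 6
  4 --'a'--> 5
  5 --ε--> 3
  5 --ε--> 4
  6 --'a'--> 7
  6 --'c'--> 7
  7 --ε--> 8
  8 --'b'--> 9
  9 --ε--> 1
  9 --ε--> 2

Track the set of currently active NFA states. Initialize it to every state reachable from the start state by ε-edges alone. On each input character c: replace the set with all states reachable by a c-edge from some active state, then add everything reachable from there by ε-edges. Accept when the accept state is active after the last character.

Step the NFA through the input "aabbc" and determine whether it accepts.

initial (ε-close {0}): {0,2,4}
'a' @ 1: {3,4,5,6}
'a' @ 2: {3,4,5,6,7,8}
'b' @ 3: {1,2,4,9}  (accept∈set)
'b' @ 4: {}  — state set empty
rest 'c' ignored (set empty)
end set {} — state 1 not in

Answer: REJECT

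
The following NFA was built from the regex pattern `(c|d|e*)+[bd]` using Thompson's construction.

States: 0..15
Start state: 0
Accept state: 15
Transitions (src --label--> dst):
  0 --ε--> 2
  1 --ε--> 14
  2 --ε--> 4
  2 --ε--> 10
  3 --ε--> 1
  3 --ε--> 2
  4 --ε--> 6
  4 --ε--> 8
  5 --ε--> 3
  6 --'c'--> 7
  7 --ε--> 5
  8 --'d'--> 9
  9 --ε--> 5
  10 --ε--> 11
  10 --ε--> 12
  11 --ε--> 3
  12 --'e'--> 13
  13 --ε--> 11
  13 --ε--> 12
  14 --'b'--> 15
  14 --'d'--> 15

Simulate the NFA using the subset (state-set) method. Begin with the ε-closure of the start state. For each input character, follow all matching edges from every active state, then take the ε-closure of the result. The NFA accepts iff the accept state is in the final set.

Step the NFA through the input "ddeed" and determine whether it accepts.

Answer: ACCEPT

Steps:
initial (ε-close {0}): {0,1,2,3,4,6,8,10,11,12,14}
'd' @ 1: {1,2,3,4,5,6,8,9,10,11,12,14,15}  ✓accept
'd' @ 2: {1,2,3,4,5,6,8,9,10,11,12,14,15}  ✓accept
'e' @ 3: {1,2,3,4,6,8,10,11,12,13,14}
'e' @ 4: {1,2,3,4,6,8,10,11,12,13,14}
'd' @ 5: {1,2,3,4,5,6,8,9,10,11,12,14,15}  ✓accept
final: {1,2,3,4,5,6,8,9,10,11,12,14,15}; accept 15 in set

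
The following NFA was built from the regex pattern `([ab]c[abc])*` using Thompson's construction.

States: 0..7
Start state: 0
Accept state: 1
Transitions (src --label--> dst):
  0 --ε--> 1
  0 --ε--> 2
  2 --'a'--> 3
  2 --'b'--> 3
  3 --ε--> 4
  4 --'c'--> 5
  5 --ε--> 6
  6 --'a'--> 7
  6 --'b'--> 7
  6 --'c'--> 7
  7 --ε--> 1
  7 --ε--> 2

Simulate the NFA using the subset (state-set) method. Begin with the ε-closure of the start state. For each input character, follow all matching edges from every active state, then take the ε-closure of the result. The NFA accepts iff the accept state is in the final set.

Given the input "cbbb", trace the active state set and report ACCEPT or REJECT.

S₀ = ε-closure({0}) = {0,1,2}
'c' @ 1: {}  — no active states
rest 'bbb' ignored (set empty)
end set {} — state 1 not in

Answer: REJECT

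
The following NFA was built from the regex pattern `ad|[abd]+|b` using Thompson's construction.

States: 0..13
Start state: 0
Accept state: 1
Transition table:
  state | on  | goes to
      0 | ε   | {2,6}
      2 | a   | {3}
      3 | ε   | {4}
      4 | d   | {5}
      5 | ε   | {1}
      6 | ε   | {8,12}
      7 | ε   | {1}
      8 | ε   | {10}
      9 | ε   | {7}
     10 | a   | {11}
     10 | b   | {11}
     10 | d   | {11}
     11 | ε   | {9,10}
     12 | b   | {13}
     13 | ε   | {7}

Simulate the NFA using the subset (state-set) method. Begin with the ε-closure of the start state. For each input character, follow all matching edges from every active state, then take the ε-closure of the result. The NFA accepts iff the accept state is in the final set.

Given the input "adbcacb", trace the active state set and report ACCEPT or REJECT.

S₀ = ε-closure({0}) = {0,2,6,8,10,12}
'a' @ 1: {1,3,4,7,9,10,11}  (accept∈set)
'd' @ 2: {1,5,7,9,10,11}  (accept∈set)
'b' @ 3: {1,7,9,10,11}  (accept∈set)
'c' @ 4: {}  — no active states
rest 'acb' ignored (set empty)
end set {} — state 1 not in

Answer: REJECT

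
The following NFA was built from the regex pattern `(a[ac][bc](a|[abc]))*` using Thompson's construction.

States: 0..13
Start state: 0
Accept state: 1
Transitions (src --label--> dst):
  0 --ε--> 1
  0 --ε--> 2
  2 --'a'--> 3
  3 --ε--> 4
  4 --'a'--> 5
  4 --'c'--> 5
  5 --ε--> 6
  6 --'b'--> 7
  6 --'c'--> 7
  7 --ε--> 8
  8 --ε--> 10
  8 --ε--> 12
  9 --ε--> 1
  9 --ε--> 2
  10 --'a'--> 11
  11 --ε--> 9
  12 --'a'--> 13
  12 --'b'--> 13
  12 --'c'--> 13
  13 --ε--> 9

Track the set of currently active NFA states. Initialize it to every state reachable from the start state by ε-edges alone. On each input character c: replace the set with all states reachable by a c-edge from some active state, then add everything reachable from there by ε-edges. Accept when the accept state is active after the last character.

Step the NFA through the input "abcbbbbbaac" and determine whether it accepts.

S₀ = ε-closure({0}) = {0,1,2}
'a' @ 1: {3,4}
'b' @ 2: {}  — dead — no transitions
rest 'cbbbbbaac' ignored (set empty)
end set {} — state 1 not in

Answer: REJECT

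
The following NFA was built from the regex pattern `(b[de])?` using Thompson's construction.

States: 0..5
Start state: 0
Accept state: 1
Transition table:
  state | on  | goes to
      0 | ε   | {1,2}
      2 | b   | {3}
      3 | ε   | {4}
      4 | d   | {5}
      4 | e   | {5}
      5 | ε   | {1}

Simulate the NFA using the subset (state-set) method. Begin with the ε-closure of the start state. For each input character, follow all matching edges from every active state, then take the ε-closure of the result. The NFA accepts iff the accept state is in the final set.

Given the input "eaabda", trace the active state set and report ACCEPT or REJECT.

S₀ = ε-closure({0}) = {0,1,2}
'e' @ 1: {}  — no active states
rest 'aabda' ignored (set empty)
final: {}; accept 1 not in set

Answer: REJECT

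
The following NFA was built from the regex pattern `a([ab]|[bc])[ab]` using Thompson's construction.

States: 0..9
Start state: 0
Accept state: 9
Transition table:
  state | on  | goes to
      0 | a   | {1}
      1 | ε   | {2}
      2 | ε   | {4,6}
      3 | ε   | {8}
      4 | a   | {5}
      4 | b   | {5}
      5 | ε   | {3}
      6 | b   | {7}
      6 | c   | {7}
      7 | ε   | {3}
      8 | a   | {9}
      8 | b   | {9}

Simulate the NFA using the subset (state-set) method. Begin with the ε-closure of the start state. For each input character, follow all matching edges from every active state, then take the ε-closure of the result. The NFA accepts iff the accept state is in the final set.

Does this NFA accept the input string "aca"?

start: ε-closure({0}) = {0}
'a' @ 1: {1,2,4,6}
'c' @ 2: {3,7,8}
'a' @ 3: {9}  ✓accept
final: {9}; accept 9 in set

Answer: ACCEPT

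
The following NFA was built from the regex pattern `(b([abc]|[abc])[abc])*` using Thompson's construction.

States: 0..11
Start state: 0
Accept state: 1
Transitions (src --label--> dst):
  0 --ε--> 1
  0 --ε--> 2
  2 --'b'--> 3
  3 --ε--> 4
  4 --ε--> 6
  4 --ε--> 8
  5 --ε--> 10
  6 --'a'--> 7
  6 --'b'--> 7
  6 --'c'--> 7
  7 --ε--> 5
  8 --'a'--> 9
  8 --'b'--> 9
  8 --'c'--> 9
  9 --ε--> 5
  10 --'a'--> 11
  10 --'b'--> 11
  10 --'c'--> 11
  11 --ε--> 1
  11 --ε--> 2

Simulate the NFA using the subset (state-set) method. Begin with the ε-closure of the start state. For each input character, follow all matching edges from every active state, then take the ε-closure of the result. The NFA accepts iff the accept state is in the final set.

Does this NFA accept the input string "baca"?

start: ε-closure({0}) = {0,1,2}
'b' @ 1: {3,4,6,8}
'a' @ 2: {5,7,9,10}
'c' @ 3: {1,2,11}  (accept∈set)
'a' @ 4: {}  — no active states
final: {}; accept 1 not in set

Answer: REJECT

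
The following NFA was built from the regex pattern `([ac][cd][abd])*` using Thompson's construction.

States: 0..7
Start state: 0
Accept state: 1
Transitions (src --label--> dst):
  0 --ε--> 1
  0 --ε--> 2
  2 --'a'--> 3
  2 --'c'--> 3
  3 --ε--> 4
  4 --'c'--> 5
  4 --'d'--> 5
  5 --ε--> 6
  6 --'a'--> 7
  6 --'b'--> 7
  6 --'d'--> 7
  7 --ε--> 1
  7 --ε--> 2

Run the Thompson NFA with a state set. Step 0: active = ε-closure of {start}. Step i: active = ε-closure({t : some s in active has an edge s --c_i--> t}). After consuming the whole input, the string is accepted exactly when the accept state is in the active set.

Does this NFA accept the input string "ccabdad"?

Answer: REJECT

Trace:
start: ε-closure({0}) = {0,1,2}
'c' @ 1: {3,4}
'c' @ 2: {5,6}
'a' @ 3: {1,2,7}  (accept∈set)
'b' @ 4: {}  — state set empty
rest 'dad' ignored (set empty)
end set {} — state 1 not in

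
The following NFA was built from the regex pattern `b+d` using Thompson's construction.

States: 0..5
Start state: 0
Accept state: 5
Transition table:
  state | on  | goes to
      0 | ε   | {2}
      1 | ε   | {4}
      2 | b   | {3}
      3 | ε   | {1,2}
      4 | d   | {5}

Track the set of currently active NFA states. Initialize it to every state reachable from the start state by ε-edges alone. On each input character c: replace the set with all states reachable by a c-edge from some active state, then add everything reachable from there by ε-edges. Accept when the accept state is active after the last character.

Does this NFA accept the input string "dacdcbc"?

start: ε-closure({0}) = {0,2}
'd' @ 1: {}  — dead — no transitions
rest 'acdcbc' ignored (set empty)
final: {}; accept 5 not in set

Answer: REJECT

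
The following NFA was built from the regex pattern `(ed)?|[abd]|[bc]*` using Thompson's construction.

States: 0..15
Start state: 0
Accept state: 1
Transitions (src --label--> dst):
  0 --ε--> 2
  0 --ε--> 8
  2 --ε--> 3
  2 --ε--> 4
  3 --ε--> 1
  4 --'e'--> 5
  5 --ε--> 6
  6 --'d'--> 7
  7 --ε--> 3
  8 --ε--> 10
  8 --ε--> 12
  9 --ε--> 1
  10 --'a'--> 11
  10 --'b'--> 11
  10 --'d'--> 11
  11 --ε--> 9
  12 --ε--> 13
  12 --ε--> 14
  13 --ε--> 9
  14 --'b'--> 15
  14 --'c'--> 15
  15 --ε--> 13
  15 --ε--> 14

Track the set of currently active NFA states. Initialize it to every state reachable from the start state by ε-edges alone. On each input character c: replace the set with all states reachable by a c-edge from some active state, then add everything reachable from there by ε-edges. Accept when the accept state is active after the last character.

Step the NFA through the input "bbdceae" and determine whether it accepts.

Answer: REJECT

Derivation:
initial (ε-close {0}): {0,1,2,3,4,8,9,10,12,13,14}
'b' @ 1: {1,9,11,13,14,15}  (accept∈set)
'b' @ 2: {1,9,13,14,15}  (accept∈set)
'd' @ 3: {}  — state set empty
rest 'ceae' ignored (set empty)
final: {}; accept 1 not in set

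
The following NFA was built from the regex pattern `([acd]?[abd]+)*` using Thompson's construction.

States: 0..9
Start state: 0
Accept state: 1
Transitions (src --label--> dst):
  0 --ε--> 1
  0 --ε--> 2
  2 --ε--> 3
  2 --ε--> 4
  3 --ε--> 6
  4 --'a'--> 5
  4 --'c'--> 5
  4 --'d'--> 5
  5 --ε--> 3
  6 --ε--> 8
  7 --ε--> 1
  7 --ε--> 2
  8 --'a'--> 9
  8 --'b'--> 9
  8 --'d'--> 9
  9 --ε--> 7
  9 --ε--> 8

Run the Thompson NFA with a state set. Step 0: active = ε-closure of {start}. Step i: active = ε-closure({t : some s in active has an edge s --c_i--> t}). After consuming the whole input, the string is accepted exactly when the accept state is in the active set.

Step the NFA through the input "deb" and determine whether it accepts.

Answer: REJECT

Derivation:
start: ε-closure({0}) = {0,1,2,3,4,6,8}
'd' @ 1: {1,2,3,4,5,6,7,8,9}  [accepting]
'e' @ 2: {}  — dead — no transitions
rest 'b' ignored (set empty)
after full input: {}  (accept=1 not in)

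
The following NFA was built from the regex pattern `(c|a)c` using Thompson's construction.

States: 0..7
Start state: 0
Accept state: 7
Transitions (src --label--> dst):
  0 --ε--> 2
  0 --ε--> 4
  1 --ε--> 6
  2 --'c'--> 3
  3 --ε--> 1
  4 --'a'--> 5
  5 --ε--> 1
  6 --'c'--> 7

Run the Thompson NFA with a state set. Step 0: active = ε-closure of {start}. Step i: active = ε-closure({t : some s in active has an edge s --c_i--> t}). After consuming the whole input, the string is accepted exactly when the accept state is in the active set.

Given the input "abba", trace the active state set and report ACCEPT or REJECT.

S₀ = ε-closure({0}) = {0,2,4}
'a' @ 1: {1,5,6}
'b' @ 2: {}  — dead — no transitions
rest 'ba' ignored (set empty)
final: {}; accept 7 not in set

Answer: REJECT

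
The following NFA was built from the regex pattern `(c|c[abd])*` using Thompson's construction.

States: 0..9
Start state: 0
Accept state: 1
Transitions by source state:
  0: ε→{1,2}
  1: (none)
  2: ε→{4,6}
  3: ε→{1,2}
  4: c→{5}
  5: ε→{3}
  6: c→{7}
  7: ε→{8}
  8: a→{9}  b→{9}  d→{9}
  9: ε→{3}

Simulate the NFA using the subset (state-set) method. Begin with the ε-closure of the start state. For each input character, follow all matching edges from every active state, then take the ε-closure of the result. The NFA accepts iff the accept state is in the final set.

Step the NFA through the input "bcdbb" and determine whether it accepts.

Answer: REJECT

Steps:
initial (ε-close {0}): {0,1,2,4,6}
'b' @ 1: {}  — no active states
rest 'cdbb' ignored (set empty)
end set {} — state 1 not in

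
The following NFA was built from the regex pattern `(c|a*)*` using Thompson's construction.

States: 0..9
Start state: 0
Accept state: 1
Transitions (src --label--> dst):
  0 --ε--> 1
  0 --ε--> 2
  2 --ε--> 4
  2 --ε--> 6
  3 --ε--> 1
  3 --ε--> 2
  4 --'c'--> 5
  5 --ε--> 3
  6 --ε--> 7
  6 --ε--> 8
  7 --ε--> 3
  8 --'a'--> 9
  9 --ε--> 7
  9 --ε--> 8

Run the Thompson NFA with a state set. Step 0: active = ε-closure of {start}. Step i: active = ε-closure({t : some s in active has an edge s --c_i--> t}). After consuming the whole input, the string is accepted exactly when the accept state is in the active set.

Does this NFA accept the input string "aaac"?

initial (ε-close {0}): {0,1,2,3,4,6,7,8}
'a' @ 1: {1,2,3,4,6,7,8,9}  ✓accept
'a' @ 2: {1,2,3,4,6,7,8,9}  ✓accept
'a' @ 3: {1,2,3,4,6,7,8,9}  ✓accept
'c' @ 4: {1,2,3,4,5,6,7,8}  ✓accept
after full input: {1,2,3,4,5,6,7,8}  (accept=1 in)

Answer: ACCEPT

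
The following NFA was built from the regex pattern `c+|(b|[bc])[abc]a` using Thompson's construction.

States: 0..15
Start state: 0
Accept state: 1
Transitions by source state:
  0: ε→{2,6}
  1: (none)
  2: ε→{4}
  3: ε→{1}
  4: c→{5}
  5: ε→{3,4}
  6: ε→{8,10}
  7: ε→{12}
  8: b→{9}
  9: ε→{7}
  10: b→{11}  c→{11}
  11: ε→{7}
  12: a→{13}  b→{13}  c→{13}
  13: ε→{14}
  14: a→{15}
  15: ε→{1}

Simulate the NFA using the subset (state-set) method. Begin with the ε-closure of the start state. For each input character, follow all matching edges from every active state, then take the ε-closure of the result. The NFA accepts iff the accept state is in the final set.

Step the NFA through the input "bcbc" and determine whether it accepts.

Answer: REJECT

Trace:
initial (ε-close {0}): {0,2,4,6,8,10}
'b' @ 1: {7,9,11,12}
'c' @ 2: {13,14}
'b' @ 3: {}  — state set empty
rest 'c' ignored (set empty)
after full input: {}  (accept=1 not in)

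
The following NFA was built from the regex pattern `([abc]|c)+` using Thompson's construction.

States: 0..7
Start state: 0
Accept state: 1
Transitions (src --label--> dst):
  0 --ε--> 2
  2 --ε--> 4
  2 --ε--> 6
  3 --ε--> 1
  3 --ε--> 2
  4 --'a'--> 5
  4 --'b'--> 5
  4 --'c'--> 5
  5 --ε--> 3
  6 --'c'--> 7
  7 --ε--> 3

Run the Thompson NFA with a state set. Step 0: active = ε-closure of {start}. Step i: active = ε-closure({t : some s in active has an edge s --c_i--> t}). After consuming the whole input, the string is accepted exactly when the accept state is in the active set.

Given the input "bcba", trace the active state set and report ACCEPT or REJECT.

Answer: ACCEPT

Steps:
start: ε-closure({0}) = {0,2,4,6}
'b' @ 1: {1,2,3,4,5,6}  (accept∈set)
'c' @ 2: {1,2,3,4,5,6,7}  (accept∈set)
'b' @ 3: {1,2,3,4,5,6}  (accept∈set)
'a' @ 4: {1,2,3,4,5,6}  (accept∈set)
after full input: {1,2,3,4,5,6}  (accept=1 in)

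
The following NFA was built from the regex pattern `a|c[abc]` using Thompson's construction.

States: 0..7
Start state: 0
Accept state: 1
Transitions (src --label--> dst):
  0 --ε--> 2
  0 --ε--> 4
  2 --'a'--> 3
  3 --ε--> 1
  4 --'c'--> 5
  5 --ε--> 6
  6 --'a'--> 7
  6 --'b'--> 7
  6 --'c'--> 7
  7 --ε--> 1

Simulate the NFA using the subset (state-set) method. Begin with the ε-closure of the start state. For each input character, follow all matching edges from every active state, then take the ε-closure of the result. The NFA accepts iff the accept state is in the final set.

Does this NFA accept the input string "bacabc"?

S₀ = ε-closure({0}) = {0,2,4}
'b' @ 1: {}  — dead — no transitions
rest 'acabc' ignored (set empty)
end set {} — state 1 not in

Answer: REJECT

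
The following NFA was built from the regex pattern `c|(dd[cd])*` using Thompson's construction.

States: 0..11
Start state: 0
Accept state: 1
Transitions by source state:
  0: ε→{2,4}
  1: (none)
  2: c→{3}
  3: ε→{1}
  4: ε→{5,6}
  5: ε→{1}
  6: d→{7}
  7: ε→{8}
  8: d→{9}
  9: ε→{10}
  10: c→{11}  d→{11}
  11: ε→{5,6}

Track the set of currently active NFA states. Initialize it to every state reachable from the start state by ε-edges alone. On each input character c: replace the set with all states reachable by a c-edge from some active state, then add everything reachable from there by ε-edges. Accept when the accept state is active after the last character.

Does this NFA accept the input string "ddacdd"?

Answer: REJECT

Steps:
initial (ε-close {0}): {0,1,2,4,5,6}
'd' @ 1: {7,8}
'd' @ 2: {9,10}
'a' @ 3: {}  — state set empty
rest 'cdd' ignored (set empty)
final: {}; accept 1 not in set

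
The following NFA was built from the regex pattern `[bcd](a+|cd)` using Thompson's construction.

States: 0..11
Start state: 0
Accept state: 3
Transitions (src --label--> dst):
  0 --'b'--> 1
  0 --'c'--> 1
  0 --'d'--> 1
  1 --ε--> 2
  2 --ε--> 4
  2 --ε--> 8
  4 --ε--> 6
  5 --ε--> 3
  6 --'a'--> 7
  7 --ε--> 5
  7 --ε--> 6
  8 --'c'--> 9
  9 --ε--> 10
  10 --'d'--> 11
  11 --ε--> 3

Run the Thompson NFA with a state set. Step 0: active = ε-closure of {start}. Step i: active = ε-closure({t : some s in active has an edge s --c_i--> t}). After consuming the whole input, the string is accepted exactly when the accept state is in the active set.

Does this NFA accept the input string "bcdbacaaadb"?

start: ε-closure({0}) = {0}
'b' @ 1: {1,2,4,6,8}
'c' @ 2: {9,10}
'd' @ 3: {3,11}  [accepting]
'b' @ 4: {}  — no active states
rest 'acaaadb' ignored (set empty)
final: {}; accept 3 not in set

Answer: REJECT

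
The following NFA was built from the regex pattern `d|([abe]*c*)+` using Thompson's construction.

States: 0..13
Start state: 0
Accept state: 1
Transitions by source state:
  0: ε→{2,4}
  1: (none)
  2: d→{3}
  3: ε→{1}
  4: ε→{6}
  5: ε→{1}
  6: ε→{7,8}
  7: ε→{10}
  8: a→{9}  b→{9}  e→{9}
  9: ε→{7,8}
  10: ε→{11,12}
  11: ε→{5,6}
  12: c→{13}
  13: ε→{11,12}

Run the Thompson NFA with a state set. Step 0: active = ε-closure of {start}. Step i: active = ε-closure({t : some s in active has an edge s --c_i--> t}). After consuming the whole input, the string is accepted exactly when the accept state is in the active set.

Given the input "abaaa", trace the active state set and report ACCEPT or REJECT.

start: ε-closure({0}) = {0,1,2,4,5,6,7,8,10,11,12}
'a' @ 1: {1,5,6,7,8,9,10,11,12}  [accepting]
'b' @ 2: {1,5,6,7,8,9,10,11,12}  [accepting]
'a' @ 3: {1,5,6,7,8,9,10,11,12}  [accepting]
'a' @ 4: {1,5,6,7,8,9,10,11,12}  [accepting]
'a' @ 5: {1,5,6,7,8,9,10,11,12}  [accepting]
end set {1,5,6,7,8,9,10,11,12} — state 1 in

Answer: ACCEPT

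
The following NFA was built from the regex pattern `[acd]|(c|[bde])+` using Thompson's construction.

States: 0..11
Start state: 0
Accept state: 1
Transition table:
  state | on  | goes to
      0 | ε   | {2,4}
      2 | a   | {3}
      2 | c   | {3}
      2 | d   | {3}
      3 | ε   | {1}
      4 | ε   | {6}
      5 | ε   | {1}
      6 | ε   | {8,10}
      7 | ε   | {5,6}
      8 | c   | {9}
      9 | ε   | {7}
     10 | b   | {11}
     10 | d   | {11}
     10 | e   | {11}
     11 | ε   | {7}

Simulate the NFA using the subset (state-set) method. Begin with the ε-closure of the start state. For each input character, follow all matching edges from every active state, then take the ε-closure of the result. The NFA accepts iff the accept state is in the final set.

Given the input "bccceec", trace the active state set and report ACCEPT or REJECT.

initial (ε-close {0}): {0,2,4,6,8,10}
'b' @ 1: {1,5,6,7,8,10,11}  (accept∈set)
'c' @ 2: {1,5,6,7,8,9,10}  (accept∈set)
'c' @ 3: {1,5,6,7,8,9,10}  (accept∈set)
'c' @ 4: {1,5,6,7,8,9,10}  (accept∈set)
'e' @ 5: {1,5,6,7,8,10,11}  (accept∈set)
'e' @ 6: {1,5,6,7,8,10,11}  (accept∈set)
'c' @ 7: {1,5,6,7,8,9,10}  (accept∈set)
final: {1,5,6,7,8,9,10}; accept 1 in set

Answer: ACCEPT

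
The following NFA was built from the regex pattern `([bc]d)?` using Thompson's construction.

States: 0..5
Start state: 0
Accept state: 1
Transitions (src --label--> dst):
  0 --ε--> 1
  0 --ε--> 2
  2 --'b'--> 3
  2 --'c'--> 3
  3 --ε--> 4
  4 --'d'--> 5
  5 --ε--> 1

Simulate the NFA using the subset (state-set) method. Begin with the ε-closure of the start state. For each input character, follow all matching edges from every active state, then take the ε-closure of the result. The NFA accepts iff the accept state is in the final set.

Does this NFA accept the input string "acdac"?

S₀ = ε-closure({0}) = {0,1,2}
'a' @ 1: {}  — dead — no transitions
rest 'cdac' ignored (set empty)
after full input: {}  (accept=1 not in)

Answer: REJECT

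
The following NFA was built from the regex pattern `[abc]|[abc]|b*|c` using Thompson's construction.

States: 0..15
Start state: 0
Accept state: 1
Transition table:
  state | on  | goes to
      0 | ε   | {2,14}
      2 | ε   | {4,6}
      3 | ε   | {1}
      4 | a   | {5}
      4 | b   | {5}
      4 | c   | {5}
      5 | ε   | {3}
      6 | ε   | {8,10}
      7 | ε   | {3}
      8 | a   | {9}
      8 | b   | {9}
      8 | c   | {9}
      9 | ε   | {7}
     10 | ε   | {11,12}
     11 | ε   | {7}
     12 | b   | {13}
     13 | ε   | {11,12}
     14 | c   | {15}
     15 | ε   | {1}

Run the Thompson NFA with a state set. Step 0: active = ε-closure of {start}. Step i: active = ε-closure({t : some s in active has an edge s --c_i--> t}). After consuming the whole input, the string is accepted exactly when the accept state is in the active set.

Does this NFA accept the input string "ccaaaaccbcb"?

S₀ = ε-closure({0}) = {0,1,2,3,4,6,7,8,10,11,12,14}
'c' @ 1: {1,3,5,7,9,15}  ✓accept
'c' @ 2: {}  — dead — no transitions
rest 'aaaaccbcb' ignored (set empty)
after full input: {}  (accept=1 not in)

Answer: REJECT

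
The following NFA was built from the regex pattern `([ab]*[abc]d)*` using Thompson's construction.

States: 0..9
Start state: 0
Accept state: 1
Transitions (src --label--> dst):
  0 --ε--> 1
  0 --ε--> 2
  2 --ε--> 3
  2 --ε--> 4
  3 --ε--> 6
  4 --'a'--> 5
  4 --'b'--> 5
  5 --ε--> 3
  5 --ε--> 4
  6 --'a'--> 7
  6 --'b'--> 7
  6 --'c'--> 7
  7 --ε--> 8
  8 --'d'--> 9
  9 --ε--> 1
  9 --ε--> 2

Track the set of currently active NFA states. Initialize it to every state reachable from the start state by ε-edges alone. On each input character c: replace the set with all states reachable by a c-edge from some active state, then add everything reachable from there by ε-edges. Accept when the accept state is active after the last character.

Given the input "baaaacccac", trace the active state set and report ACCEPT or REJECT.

Answer: REJECT

Trace:
start: ε-closure({0}) = {0,1,2,3,4,6}
'b' @ 1: {3,4,5,6,7,8}
'a' @ 2: {3,4,5,6,7,8}
'a' @ 3: {3,4,5,6,7,8}
'a' @ 4: {3,4,5,6,7,8}
'a' @ 5: {3,4,5,6,7,8}
'c' @ 6: {7,8}
'c' @ 7: {}  — state set empty
rest 'cac' ignored (set empty)
final: {}; accept 1 not in set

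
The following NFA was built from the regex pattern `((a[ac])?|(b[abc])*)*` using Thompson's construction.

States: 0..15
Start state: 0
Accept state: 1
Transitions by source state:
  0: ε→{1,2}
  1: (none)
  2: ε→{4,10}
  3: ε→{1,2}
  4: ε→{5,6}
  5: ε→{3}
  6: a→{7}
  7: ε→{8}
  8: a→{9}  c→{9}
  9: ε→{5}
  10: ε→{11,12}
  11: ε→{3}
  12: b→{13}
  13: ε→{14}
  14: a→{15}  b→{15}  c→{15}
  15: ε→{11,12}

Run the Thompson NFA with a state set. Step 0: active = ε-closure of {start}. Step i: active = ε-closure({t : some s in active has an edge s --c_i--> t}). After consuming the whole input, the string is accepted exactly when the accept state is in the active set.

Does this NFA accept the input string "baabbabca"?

Answer: REJECT

Steps:
S₀ = ε-closure({0}) = {0,1,2,3,4,5,6,10,11,12}
'b' @ 1: {13,14}
'a' @ 2: {1,2,3,4,5,6,10,11,12,15}  [accepting]
'a' @ 3: {7,8}
'b' @ 4: {}  — state set empty
rest 'babca' ignored (set empty)
final: {}; accept 1 not in set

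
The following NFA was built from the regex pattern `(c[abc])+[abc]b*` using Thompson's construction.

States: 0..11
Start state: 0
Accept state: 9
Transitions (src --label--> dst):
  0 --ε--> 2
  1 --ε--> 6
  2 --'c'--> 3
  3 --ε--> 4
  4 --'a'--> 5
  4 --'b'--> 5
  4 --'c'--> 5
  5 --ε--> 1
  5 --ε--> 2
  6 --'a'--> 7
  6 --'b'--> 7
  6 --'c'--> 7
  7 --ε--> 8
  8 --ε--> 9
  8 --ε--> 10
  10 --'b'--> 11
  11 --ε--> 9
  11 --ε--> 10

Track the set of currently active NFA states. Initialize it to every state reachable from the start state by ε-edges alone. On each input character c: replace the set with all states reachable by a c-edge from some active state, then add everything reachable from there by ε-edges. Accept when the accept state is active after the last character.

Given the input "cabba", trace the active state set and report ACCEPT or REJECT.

S₀ = ε-closure({0}) = {0,2}
'c' @ 1: {3,4}
'a' @ 2: {1,2,5,6}
'b' @ 3: {7,8,9,10}  (accept∈set)
'b' @ 4: {9,10,11}  (accept∈set)
'a' @ 5: {}  — state set empty
final: {}; accept 9 not in set

Answer: REJECT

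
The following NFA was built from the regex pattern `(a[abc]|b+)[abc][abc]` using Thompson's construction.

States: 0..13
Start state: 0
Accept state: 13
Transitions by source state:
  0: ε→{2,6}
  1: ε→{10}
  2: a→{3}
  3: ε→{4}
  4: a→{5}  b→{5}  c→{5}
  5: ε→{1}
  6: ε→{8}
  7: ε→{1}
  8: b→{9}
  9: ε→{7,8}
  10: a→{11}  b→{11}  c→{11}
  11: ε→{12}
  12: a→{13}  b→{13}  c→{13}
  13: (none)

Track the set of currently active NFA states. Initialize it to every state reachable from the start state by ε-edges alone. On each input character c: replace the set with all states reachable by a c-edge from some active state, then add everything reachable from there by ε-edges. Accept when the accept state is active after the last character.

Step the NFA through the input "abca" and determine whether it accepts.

Answer: ACCEPT

Trace:
start: ε-closure({0}) = {0,2,6,8}
'a' @ 1: {3,4}
'b' @ 2: {1,5,10}
'c' @ 3: {11,12}
'a' @ 4: {13}  [accepting]
after full input: {13}  (accept=13 in)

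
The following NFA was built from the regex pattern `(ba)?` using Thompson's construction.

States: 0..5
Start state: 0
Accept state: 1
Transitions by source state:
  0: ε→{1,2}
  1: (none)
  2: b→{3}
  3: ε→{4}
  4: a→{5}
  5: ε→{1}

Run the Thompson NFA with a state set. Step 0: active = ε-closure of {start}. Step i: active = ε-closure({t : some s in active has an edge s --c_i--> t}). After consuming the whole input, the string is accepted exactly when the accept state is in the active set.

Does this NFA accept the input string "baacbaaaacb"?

start: ε-closure({0}) = {0,1,2}
'b' @ 1: {3,4}
'a' @ 2: {1,5}  [accepting]
'a' @ 3: {}  — state set empty
rest 'cbaaaacb' ignored (set empty)
after full input: {}  (accept=1 not in)

Answer: REJECT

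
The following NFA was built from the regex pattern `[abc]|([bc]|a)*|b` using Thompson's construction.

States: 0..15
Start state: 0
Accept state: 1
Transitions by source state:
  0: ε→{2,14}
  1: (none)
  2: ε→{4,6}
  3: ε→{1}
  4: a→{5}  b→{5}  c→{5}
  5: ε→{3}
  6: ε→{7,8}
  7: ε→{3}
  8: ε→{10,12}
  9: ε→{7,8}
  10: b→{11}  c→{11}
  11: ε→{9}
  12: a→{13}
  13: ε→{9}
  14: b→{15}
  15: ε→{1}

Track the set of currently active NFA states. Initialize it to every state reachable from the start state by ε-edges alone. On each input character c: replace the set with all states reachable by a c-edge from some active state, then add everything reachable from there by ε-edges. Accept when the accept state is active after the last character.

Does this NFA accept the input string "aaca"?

Answer: ACCEPT

Steps:
start: ε-closure({0}) = {0,1,2,3,4,6,7,8,10,12,14}
'a' @ 1: {1,3,5,7,8,9,10,12,13}  [accepting]
'a' @ 2: {1,3,7,8,9,10,12,13}  [accepting]
'c' @ 3: {1,3,7,8,9,10,11,12}  [accepting]
'a' @ 4: {1,3,7,8,9,10,12,13}  [accepting]
end set {1,3,7,8,9,10,12,13} — state 1 in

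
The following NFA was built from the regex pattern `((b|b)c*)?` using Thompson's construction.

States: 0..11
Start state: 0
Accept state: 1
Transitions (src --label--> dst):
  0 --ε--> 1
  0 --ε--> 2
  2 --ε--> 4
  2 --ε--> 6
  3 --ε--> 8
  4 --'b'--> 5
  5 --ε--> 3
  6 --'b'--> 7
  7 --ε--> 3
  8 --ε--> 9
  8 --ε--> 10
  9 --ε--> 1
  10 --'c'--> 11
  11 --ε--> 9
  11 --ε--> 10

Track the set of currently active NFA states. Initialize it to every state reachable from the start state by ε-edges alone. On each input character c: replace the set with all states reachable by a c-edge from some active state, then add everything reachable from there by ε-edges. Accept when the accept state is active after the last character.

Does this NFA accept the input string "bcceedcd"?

Answer: REJECT

Derivation:
S₀ = ε-closure({0}) = {0,1,2,4,6}
'b' @ 1: {1,3,5,7,8,9,10}  [accepting]
'c' @ 2: {1,9,10,11}  [accepting]
'c' @ 3: {1,9,10,11}  [accepting]
'e' @ 4: {}  — state set empty
rest 'edcd' ignored (set empty)
after full input: {}  (accept=1 not in)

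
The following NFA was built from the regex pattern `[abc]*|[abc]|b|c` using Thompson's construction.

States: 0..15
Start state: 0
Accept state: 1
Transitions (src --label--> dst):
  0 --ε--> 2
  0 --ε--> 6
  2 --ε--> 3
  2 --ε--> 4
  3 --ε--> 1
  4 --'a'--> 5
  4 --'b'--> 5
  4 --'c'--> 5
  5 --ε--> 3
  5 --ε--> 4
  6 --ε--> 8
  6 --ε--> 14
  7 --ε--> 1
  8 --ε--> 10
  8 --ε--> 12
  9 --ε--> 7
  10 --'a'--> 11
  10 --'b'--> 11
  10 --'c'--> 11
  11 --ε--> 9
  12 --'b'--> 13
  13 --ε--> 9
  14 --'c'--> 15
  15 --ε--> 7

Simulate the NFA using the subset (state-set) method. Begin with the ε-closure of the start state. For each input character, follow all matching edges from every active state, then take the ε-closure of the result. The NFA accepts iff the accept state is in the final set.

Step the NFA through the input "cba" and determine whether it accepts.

Answer: ACCEPT

Derivation:
S₀ = ε-closure({0}) = {0,1,2,3,4,6,8,10,12,14}
'c' @ 1: {1,3,4,5,7,9,11,15}  ✓accept
'b' @ 2: {1,3,4,5}  ✓accept
'a' @ 3: {1,3,4,5}  ✓accept
after full input: {1,3,4,5}  (accept=1 in)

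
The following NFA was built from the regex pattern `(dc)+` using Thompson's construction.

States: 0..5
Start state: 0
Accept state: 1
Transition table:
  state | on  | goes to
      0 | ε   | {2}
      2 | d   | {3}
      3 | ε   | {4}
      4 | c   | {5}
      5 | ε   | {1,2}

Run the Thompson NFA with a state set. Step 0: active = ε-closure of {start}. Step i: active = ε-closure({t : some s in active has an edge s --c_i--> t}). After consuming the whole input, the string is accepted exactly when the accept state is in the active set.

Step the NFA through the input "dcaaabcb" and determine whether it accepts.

start: ε-closure({0}) = {0,2}
'd' @ 1: {3,4}
'c' @ 2: {1,2,5}  ✓accept
'a' @ 3: {}  — state set empty
rest 'aabcb' ignored (set empty)
end set {} — state 1 not in

Answer: REJECT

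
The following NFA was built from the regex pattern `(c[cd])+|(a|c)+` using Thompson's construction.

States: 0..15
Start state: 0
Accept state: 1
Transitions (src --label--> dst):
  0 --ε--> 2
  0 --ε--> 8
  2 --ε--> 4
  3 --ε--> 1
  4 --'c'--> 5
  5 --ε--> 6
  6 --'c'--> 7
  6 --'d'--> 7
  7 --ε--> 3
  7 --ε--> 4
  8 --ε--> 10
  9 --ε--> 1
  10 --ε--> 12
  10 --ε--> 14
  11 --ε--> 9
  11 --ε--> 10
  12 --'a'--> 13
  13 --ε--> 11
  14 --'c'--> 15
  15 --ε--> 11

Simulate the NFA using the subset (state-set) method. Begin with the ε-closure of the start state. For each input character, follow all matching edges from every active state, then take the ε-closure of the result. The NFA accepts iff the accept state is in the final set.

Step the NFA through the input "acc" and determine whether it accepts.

Answer: ACCEPT

Steps:
start: ε-closure({0}) = {0,2,4,8,10,12,14}
'a' @ 1: {1,9,10,11,12,13,14}  [accepting]
'c' @ 2: {1,9,10,11,12,14,15}  [accepting]
'c' @ 3: {1,9,10,11,12,14,15}  [accepting]
final: {1,9,10,11,12,14,15}; accept 1 in set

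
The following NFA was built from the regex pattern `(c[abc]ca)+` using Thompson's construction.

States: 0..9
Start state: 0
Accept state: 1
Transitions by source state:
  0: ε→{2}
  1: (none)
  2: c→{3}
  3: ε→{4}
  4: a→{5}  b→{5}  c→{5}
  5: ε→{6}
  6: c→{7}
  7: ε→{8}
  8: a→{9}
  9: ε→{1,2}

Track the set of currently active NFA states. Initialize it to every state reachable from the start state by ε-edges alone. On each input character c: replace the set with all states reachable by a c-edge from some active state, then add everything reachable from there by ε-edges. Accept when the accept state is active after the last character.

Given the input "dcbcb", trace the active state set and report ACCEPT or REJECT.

start: ε-closure({0}) = {0,2}
'd' @ 1: {}  — no active states
rest 'cbcb' ignored (set empty)
final: {}; accept 1 not in set

Answer: REJECT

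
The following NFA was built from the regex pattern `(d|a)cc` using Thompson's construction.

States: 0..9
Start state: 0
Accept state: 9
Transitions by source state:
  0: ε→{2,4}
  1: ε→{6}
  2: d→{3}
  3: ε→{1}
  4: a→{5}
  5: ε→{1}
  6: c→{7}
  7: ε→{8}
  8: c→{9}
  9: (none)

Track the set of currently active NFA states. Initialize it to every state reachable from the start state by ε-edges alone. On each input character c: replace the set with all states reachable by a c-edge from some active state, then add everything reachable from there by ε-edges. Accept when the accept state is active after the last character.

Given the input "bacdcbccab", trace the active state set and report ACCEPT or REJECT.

Answer: REJECT

Trace:
start: ε-closure({0}) = {0,2,4}
'b' @ 1: {}  — no active states
rest 'acdcbccab' ignored (set empty)
end set {} — state 9 not in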